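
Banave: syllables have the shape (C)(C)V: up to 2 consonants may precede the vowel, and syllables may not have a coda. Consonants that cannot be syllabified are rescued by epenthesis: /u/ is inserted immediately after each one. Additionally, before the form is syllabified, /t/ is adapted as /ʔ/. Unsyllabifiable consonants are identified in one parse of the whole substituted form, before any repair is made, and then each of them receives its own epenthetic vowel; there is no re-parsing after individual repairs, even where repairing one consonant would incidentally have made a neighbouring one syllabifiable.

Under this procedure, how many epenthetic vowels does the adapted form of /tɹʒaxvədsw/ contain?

4

After substitution the input is /ʔɹʒaxvədsw/.
The unsyllabifiable consonants are /ʔ/, /d/, /s/, /w/; each receives one epenthetic vowel.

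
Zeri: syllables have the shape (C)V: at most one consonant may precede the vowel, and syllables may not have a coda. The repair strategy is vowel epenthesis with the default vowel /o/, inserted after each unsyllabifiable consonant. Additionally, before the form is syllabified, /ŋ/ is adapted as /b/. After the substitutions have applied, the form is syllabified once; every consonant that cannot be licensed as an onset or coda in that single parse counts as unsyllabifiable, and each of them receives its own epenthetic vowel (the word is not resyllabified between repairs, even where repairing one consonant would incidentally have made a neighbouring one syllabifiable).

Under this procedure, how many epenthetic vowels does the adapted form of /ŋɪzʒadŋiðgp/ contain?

5

After substitution the input is /bɪzʒadbiðgp/.
The unsyllabifiable consonants are /z/, /d/, /ð/, /g/, /p/; each receives one epenthetic vowel.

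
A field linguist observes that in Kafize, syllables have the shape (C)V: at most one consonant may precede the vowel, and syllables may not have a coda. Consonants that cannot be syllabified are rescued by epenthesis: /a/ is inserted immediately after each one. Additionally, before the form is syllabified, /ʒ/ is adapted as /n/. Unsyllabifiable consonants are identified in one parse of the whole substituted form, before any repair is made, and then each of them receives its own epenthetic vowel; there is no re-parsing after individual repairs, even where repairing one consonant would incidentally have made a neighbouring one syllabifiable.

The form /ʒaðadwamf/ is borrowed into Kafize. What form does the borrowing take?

naðadawamafa

Substitution: /ʒ/ → /n/, giving /naðadwamf/.
Under (C)V, the unsyllabifiable consonants are /d/, /m/, /f/ (no codas are permitted; onsets are limited to one consonant).
Inserting the epenthetic vowel yields /d/ → /da/, /m/ → /ma/, /f/ → /fa/.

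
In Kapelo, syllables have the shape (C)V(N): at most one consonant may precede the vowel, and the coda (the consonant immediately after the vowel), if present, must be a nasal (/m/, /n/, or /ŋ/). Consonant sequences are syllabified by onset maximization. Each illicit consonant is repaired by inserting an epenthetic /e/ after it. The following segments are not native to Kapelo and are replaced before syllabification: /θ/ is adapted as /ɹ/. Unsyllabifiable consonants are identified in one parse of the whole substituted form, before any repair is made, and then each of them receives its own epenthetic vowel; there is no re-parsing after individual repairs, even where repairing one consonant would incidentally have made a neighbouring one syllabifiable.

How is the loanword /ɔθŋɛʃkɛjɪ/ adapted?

Substitution: /θ/ → /ɹ/, giving /ɔɹŋɛʃkɛjɪ/.
Under (C)V(N), the unsyllabifiable consonants are /ɹ/, /ʃ/ (only a nasal (/m/, /n/, or /ŋ/) is licensed in coda position; onsets are limited to one consonant).
Epenthesis after each stranded consonant: /ɹ/ → /ɹe/, /ʃ/ → /ʃe/.

ɔɹeŋɛʃekɛjɪ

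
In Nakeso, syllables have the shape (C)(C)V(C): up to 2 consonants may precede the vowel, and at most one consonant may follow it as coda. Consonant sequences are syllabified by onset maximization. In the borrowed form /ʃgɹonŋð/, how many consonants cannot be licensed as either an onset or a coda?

The consonants /ʃ/, /ŋ/, /ð/ cannot be parsed into a legal (C)(C)V(C) syllable (at most one coda consonant is licensed; onsets may contain at most 2 consonants).

3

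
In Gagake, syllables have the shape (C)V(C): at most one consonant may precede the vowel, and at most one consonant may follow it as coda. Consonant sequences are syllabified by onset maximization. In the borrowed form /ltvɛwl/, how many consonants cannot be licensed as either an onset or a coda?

3

The consonants /l/, /t/, /l/ cannot be parsed into a legal (C)V(C) syllable (at most one coda consonant is licensed; onsets are limited to one consonant).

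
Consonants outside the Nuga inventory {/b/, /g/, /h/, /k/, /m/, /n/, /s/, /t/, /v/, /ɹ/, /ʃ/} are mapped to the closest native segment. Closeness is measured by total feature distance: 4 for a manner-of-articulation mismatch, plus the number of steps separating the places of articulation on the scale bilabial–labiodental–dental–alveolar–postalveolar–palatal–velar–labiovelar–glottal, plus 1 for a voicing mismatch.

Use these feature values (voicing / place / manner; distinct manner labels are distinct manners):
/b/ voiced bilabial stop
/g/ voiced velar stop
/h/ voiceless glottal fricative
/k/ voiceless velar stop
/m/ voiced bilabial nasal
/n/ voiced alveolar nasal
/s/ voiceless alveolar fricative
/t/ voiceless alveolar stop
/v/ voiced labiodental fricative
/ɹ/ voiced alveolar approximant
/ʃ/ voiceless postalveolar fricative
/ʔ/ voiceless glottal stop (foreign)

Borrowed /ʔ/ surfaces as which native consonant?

/k/ is closest: same manner (stop), place distance 2 (glottal→velar), same voicing; total 2. Next closest is /g/ at distance 3.

k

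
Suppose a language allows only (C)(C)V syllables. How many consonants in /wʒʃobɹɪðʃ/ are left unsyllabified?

The consonants /w/, /ð/, /ʃ/ cannot be parsed into a legal (C)(C)V syllable (no codas are permitted; onsets may contain at most 2 consonants).

3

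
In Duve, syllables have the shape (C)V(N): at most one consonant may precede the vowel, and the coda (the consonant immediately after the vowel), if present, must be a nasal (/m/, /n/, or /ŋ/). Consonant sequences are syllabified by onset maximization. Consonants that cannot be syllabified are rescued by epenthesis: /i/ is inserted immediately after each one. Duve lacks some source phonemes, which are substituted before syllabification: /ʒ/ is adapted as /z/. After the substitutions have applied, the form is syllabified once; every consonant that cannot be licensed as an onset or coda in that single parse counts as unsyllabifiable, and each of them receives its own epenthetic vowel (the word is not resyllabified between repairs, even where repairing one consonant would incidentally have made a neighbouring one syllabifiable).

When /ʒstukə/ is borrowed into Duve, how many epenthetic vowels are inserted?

After substitution the input is /zstukə/.
The unsyllabifiable consonants are /z/, /s/; each receives one epenthetic vowel.

2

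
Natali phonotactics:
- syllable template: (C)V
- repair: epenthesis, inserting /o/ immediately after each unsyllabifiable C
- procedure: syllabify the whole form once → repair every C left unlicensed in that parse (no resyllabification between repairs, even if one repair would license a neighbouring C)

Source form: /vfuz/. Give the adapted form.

vofuzo

Under (C)V, the unsyllabifiable consonants are /v/, /z/ (no codas are permitted; onsets are limited to one consonant).
Each unlicensed consonant becomes the onset of a new syllable: /v/ → /vo/, /z/ → /zo/.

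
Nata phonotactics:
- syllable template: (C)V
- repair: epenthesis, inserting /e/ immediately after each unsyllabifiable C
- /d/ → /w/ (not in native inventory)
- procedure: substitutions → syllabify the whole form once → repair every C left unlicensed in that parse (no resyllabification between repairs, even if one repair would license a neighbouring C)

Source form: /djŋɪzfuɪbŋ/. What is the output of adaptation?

Substitution: /d/ → /w/, giving /wjŋɪzfuɪbŋ/.
Under (C)V, the unsyllabifiable consonants are /w/, /j/, /z/, /b/, /ŋ/ (no codas are permitted; onsets are limited to one consonant).
Each unlicensed consonant becomes the onset of a new syllable: /w/ → /we/, /j/ → /je/, /z/ → /ze/, /b/ → /be/, /ŋ/ → /ŋe/.

wejeŋɪzefuɪbeŋe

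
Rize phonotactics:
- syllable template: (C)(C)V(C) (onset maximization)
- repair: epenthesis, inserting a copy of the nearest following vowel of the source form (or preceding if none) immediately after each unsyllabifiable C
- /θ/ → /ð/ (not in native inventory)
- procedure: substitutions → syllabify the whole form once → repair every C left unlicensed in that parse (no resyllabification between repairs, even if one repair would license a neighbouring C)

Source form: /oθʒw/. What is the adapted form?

Substitution: /θ/ → /ð/, giving /oðʒw/.
Under (C)(C)V(C), the unsyllabifiable consonants are /ʒ/, /w/ (at most one coda consonant is licensed; onsets may contain at most 2 consonants).
Each unlicensed consonant becomes the onset of a new syllable: /ʒ/ → /ʒo/, /w/ → /wo/.

oðʒowo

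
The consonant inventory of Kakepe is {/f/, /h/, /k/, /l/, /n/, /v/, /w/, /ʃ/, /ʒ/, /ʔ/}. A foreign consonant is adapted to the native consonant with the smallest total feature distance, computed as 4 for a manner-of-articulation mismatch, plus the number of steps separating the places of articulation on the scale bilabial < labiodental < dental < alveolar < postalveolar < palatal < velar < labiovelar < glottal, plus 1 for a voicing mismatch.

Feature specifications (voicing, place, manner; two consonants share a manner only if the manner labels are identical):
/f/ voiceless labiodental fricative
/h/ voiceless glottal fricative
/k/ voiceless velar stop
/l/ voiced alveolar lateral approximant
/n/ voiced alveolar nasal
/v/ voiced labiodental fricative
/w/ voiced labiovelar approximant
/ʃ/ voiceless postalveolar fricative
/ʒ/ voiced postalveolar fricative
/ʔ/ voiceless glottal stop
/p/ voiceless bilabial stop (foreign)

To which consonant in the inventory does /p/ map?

/f/ is closest: manner differs (stop→fricative, +4), place distance 1 (bilabial→labiodental), same voicing; total 5. Next closest is /k/ at distance 6.

f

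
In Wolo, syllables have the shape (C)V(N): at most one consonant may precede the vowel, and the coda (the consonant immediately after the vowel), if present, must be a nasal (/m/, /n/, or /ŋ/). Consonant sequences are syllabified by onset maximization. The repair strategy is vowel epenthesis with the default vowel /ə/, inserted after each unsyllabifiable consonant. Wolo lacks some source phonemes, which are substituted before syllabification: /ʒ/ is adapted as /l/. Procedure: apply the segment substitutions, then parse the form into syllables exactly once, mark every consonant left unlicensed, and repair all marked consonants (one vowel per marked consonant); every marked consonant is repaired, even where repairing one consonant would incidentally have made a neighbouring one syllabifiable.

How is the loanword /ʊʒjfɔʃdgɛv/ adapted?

Substitution: /ʒ/ → /l/, giving /ʊljfɔʃdgɛv/.
Syllabifying with onset maximization leaves /l/, /j/, /ʃ/, /d/, /v/ stranded (only a nasal (/m/, /n/, or /ŋ/) is licensed in coda position; onsets are limited to one consonant).
Each unlicensed consonant becomes the onset of a new syllable: /l/ → /lə/, /j/ → /jə/, /ʃ/ → /ʃə/, /d/ → /də/, /v/ → /və/.

ʊləjəfɔʃədəgɛvə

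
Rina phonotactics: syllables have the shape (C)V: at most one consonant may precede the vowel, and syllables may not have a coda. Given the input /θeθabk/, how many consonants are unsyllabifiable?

2

The consonants /b/, /k/ cannot be parsed into a legal (C)V syllable (no codas are permitted; onsets are limited to one consonant).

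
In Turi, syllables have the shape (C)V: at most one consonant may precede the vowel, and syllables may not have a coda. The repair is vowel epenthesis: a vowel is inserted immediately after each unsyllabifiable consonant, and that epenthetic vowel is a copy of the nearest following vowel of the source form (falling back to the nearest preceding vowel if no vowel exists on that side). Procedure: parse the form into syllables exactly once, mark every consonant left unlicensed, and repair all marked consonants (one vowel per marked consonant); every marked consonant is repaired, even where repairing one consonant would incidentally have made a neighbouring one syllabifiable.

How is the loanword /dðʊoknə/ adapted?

Under (C)V, the unsyllabifiable consonants are /d/, /k/ (no codas are permitted; onsets are limited to one consonant).
Epenthesis after each stranded consonant: /d/ → /dʊ/, /k/ → /kə/.

dʊðʊokənə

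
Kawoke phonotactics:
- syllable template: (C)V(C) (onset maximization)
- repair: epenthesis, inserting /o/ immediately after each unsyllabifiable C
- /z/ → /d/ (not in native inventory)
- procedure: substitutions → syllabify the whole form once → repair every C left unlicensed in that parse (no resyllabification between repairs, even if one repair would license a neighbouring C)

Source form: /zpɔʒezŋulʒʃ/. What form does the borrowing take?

dopɔʒedŋulʒoʃo

Substitution: /z/ → /d/, giving /dpɔʒedŋulʒʃ/.
Syllabifying with onset maximization leaves /d/, /ʒ/, /ʃ/ stranded (at most one coda consonant is licensed; onsets are limited to one consonant).
Inserting the epenthetic vowel yields /d/ → /do/, /ʒ/ → /ʒo/, /ʃ/ → /ʃo/.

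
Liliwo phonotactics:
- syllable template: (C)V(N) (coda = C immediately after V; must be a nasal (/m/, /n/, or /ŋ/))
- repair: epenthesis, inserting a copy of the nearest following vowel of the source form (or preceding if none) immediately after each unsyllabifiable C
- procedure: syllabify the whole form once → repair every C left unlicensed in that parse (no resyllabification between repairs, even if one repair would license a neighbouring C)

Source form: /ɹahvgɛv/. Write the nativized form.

The consonants /h/, /v/, /v/ cannot be parsed into a legal (C)V(N) syllable (only a nasal (/m/, /n/, or /ŋ/) is licensed in coda position; onsets are limited to one consonant).
Inserting the epenthetic vowel yields /h/ → /hɛ/, /v/ → /vɛ/, /v/ → /vɛ/.

ɹahɛvɛgɛvɛ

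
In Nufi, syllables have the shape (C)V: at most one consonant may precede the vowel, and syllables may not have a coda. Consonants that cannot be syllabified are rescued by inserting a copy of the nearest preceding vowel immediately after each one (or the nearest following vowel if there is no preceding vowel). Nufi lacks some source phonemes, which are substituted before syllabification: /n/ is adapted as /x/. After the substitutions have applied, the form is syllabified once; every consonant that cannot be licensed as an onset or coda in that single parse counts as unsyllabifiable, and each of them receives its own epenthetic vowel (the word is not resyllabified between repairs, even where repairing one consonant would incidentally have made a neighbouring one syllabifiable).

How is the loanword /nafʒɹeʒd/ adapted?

Substitution: /n/ → /x/, giving /xafʒɹeʒd/.
Syllabifying with onset maximization leaves /f/, /ʒ/, /ʒ/, /d/ stranded (no codas are permitted; onsets are limited to one consonant).
Epenthesis after each stranded consonant: /f/ → /fa/, /ʒ/ → /ʒa/, /ʒ/ → /ʒe/, /d/ → /de/.

xafaʒaɹeʒede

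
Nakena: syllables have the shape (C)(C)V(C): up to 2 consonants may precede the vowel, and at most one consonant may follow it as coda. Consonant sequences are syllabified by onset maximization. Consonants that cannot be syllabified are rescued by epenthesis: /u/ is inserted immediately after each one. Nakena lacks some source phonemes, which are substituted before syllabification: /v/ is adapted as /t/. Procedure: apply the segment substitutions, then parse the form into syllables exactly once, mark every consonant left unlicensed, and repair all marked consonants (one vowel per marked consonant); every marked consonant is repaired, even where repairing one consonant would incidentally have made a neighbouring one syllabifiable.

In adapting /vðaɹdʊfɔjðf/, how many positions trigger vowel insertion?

2

After substitution the input is /tðaɹdʊfɔjðf/.
The unsyllabifiable consonants are /ð/, /f/; each receives one epenthetic vowel.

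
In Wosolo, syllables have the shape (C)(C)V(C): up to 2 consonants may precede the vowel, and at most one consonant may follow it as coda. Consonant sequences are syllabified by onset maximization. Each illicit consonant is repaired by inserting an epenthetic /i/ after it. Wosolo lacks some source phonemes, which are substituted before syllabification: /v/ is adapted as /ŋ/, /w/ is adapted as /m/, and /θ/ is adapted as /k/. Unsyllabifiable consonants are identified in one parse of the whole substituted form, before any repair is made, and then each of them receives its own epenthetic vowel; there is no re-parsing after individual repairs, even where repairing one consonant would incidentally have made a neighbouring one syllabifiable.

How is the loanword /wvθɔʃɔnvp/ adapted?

miŋkɔʃɔnŋipi

Substitution: /w/ → /m/, /v/ → /ŋ/, /θ/ → /k/, giving /mŋkɔʃɔnŋp/.
Under (C)(C)V(C), the unsyllabifiable consonants are /m/, /ŋ/, /p/ (at most one coda consonant is licensed; onsets may contain at most 2 consonants).
Epenthesis after each stranded consonant: /m/ → /mi/, /ŋ/ → /ŋi/, /p/ → /pi/.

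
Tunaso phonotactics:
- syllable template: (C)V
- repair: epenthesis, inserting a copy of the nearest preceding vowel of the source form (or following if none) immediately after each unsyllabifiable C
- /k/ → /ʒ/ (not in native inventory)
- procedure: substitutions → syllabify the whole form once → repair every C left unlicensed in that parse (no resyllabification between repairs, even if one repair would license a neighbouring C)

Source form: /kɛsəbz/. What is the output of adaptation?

Substitution: /k/ → /ʒ/, giving /ʒɛsəbz/.
The consonants /b/, /z/ cannot be parsed into a legal (C)V syllable (no codas are permitted; onsets are limited to one consonant).
Inserting the epenthetic vowel yields /b/ → /bə/, /z/ → /zə/.

ʒɛsəbəzə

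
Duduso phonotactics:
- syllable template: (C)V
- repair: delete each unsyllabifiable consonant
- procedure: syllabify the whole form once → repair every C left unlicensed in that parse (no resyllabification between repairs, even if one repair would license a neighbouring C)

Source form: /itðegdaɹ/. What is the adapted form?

Syllabifying with onset maximization leaves /t/, /g/, /ɹ/ stranded (no codas are permitted; onsets are limited to one consonant).
Deletion applies to /t/, /g/, /ɹ/.

iðeda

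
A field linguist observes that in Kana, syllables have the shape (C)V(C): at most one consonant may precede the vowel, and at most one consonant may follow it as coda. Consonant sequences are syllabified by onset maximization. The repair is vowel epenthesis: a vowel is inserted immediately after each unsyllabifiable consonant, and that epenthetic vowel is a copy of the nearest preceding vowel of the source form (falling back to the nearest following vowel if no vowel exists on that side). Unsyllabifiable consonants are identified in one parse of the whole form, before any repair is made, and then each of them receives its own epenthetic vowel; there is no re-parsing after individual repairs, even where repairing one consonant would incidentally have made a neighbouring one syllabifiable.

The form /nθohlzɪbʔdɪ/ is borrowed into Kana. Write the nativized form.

noθohlozɪbʔɪdɪ

Syllabifying with onset maximization leaves /n/, /l/, /ʔ/ stranded (at most one coda consonant is licensed; onsets are limited to one consonant).
Inserting the epenthetic vowel yields /n/ → /no/, /l/ → /lo/, /ʔ/ → /ʔɪ/.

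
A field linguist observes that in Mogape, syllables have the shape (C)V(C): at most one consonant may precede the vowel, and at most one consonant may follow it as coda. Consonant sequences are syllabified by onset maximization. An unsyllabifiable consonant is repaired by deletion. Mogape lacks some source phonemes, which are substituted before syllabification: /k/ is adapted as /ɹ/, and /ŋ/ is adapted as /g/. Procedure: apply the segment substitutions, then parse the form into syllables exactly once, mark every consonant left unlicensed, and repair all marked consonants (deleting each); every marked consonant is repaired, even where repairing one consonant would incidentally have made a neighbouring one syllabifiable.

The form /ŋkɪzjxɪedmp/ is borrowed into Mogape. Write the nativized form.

Substitution: /ŋ/ → /g/, /k/ → /ɹ/, giving /gɹɪzjxɪedmp/.
The consonants /g/, /j/, /m/, /p/ cannot be parsed into a legal (C)V(C) syllable (at most one coda consonant is licensed; onsets are limited to one consonant).
Deleting the stranded consonants removes /g/, /j/, /m/, /p/.

ɹɪzxɪed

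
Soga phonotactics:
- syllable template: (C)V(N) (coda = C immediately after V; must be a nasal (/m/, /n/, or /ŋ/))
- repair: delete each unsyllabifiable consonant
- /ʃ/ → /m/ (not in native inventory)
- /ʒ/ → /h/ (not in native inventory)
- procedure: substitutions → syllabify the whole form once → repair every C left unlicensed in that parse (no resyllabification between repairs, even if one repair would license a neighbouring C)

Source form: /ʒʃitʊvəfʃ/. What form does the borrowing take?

Substitution: /ʒ/ → /h/, /ʃ/ → /m/, giving /hmitʊvəfm/.
The consonants /h/, /f/, /m/ cannot be parsed into a legal (C)V(N) syllable (only a nasal (/m/, /n/, or /ŋ/) is licensed in coda position; onsets are limited to one consonant).
Deleting the stranded consonants removes /h/, /f/, /m/.

mitʊvə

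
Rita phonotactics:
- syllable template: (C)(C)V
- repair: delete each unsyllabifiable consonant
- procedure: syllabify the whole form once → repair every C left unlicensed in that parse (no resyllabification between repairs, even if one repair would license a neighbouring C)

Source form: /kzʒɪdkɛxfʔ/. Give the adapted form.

zʒɪdkɛ

The consonants /k/, /x/, /f/, /ʔ/ cannot be parsed into a legal (C)(C)V syllable (no codas are permitted; onsets may contain at most 2 consonants).
Deleting the stranded consonants removes /k/, /x/, /f/, /ʔ/.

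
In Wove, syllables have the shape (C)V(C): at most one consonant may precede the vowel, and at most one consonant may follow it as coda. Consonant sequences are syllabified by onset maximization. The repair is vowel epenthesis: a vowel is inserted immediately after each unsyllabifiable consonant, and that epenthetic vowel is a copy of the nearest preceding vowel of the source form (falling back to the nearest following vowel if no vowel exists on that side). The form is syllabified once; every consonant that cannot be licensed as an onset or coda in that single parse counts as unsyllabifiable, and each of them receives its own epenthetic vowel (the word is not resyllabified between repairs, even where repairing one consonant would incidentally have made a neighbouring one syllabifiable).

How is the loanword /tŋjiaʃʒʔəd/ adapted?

tiŋijiaʃʒaʔəd

The consonants /t/, /ŋ/, /ʒ/ cannot be parsed into a legal (C)V(C) syllable (at most one coda consonant is licensed; onsets are limited to one consonant).
Each unlicensed consonant becomes the onset of a new syllable: /t/ → /ti/, /ŋ/ → /ŋi/, /ʒ/ → /ʒa/.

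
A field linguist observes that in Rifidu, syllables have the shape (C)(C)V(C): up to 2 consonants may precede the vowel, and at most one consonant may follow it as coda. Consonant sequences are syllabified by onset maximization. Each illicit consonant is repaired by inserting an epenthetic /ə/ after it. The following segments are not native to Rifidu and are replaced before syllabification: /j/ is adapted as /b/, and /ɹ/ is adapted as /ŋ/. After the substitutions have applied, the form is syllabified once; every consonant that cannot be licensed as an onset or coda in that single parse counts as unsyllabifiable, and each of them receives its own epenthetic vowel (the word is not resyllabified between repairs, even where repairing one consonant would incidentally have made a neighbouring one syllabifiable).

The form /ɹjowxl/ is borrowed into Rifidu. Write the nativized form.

ŋbowxələ

Substitution: /ɹ/ → /ŋ/, /j/ → /b/, giving /ŋbowxl/.
Syllabifying with onset maximization leaves /x/, /l/ stranded (at most one coda consonant is licensed; onsets may contain at most 2 consonants).
Inserting the epenthetic vowel yields /x/ → /xə/, /l/ → /lə/.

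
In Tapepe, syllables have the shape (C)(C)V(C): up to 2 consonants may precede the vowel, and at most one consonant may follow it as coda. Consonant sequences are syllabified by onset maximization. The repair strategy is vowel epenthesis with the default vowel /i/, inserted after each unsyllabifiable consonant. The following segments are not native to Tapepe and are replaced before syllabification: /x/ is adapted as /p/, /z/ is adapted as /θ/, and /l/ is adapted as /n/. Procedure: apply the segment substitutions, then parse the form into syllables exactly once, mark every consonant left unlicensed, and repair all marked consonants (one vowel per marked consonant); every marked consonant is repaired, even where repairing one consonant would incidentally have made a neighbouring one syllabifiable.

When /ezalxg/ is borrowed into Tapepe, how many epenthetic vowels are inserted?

2

After substitution the input is /eθanpg/.
The unsyllabifiable consonants are /p/, /g/; each receives one epenthetic vowel.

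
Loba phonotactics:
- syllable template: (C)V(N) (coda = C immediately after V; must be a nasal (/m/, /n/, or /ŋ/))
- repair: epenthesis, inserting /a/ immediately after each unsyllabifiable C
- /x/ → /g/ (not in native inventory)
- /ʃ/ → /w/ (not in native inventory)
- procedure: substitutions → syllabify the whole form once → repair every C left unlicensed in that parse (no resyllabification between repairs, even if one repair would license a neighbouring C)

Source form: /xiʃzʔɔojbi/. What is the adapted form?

giwazaʔɔojabi

Substitution: /x/ → /g/, /ʃ/ → /w/, giving /giwzʔɔojbi/.
Syllabifying with onset maximization leaves /w/, /z/, /j/ stranded (only a nasal (/m/, /n/, or /ŋ/) is licensed in coda position; onsets are limited to one consonant).
Each unlicensed consonant becomes the onset of a new syllable: /w/ → /wa/, /z/ → /za/, /j/ → /ja/.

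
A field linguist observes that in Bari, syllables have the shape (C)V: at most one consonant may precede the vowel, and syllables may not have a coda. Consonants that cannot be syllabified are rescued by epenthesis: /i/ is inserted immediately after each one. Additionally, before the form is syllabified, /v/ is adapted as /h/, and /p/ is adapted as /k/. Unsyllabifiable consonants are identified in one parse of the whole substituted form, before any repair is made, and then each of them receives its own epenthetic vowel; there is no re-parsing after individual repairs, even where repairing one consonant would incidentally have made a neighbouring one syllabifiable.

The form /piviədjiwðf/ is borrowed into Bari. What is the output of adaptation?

kihiədijiwiðifi

Substitution: /p/ → /k/, /v/ → /h/, giving /kihiədjiwðf/.
Under (C)V, the unsyllabifiable consonants are /d/, /w/, /ð/, /f/ (no codas are permitted; onsets are limited to one consonant).
Inserting the epenthetic vowel yields /d/ → /di/, /w/ → /wi/, /ð/ → /ði/, /f/ → /fi/.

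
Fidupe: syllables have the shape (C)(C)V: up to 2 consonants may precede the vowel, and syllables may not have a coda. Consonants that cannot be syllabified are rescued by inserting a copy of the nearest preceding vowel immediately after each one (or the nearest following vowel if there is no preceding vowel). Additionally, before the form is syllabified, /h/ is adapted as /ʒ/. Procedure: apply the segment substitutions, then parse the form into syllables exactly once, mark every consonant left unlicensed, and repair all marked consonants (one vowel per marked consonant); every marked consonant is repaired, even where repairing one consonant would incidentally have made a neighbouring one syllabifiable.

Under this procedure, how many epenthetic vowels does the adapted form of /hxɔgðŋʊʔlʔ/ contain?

4

After substitution the input is /ʒxɔgðŋʊʔlʔ/.
The unsyllabifiable consonants are /g/, /ʔ/, /l/, /ʔ/; each receives one epenthetic vowel.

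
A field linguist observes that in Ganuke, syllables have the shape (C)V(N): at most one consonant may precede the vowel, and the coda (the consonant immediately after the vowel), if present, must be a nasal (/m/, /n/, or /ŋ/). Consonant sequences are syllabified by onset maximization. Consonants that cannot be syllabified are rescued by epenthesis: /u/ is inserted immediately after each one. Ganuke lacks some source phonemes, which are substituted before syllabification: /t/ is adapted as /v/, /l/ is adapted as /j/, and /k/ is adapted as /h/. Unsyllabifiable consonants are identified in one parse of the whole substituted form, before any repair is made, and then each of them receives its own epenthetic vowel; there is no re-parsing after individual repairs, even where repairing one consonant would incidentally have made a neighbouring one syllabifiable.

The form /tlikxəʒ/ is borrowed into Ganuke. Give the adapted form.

vujihuxəʒu

Substitution: /t/ → /v/, /l/ → /j/, /k/ → /h/, giving /vjihxəʒ/.
Syllabifying with onset maximization leaves /v/, /h/, /ʒ/ stranded (only a nasal (/m/, /n/, or /ŋ/) is licensed in coda position; onsets are limited to one consonant).
Inserting the epenthetic vowel yields /v/ → /vu/, /h/ → /hu/, /ʒ/ → /ʒu/.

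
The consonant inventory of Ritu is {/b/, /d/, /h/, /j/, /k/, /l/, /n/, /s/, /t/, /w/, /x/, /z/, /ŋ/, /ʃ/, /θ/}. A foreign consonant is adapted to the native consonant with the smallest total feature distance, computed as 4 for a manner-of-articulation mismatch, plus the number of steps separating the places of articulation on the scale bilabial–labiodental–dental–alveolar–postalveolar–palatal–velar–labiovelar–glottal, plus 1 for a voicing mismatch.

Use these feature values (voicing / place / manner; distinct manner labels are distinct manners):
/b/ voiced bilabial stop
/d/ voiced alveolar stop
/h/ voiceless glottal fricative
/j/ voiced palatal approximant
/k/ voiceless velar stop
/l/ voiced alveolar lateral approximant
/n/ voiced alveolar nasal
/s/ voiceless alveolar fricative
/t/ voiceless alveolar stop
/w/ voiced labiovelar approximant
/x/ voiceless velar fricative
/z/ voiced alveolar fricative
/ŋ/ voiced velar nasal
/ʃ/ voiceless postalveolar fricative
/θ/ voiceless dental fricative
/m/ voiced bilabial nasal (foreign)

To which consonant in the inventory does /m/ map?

/n/ is closest: same manner (nasal), place distance 3 (bilabial→alveolar), same voicing; total 3. Next closest is /b/ at distance 4.

n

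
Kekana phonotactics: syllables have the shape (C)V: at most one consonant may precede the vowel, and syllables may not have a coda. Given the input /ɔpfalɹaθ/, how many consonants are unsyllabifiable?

Syllabifying with onset maximization leaves /p/, /l/, /θ/ stranded (no codas are permitted; onsets are limited to one consonant).

3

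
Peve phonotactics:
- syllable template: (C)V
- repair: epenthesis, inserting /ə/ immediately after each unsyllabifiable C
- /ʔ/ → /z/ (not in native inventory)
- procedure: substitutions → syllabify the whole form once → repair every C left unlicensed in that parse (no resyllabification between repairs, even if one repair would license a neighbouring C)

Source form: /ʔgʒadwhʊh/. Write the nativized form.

Substitution: /ʔ/ → /z/, giving /zgʒadwhʊh/.
Under (C)V, the unsyllabifiable consonants are /z/, /g/, /d/, /w/, /h/ (no codas are permitted; onsets are limited to one consonant).
Each unlicensed consonant becomes the onset of a new syllable: /z/ → /zə/, /g/ → /gə/, /d/ → /də/, /w/ → /wə/, /h/ → /hə/.

zəgəʒadəwəhʊhə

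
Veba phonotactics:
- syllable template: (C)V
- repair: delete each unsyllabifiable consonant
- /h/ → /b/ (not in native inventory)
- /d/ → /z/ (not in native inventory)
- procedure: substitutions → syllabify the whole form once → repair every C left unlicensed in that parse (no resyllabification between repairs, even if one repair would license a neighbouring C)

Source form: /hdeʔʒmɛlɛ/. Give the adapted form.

zemɛlɛ

Substitution: /h/ → /b/, /d/ → /z/, giving /bzeʔʒmɛlɛ/.
Under (C)V, the unsyllabifiable consonants are /b/, /ʔ/, /ʒ/ (no codas are permitted; onsets are limited to one consonant).
Deletion applies to /b/, /ʔ/, /ʒ/.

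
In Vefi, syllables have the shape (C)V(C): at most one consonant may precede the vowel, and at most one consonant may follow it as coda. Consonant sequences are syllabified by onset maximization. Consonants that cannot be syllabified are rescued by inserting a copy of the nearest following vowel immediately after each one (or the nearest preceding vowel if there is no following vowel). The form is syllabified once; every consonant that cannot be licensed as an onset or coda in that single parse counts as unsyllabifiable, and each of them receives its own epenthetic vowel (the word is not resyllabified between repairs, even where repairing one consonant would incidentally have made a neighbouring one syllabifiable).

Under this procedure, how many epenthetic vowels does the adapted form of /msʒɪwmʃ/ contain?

4

The unsyllabifiable consonants are /m/, /s/, /m/, /ʃ/; each receives one epenthetic vowel.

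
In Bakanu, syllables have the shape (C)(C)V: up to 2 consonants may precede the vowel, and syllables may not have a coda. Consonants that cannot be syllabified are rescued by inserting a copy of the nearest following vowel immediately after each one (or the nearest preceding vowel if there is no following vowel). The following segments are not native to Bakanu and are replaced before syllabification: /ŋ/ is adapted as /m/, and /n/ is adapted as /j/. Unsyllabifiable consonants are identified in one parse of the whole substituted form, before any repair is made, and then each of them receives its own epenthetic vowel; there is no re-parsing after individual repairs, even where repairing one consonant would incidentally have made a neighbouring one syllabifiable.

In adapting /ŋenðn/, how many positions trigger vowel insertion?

3

After substitution the input is /mejðj/.
The unsyllabifiable consonants are /j/, /ð/, /j/; each receives one epenthetic vowel.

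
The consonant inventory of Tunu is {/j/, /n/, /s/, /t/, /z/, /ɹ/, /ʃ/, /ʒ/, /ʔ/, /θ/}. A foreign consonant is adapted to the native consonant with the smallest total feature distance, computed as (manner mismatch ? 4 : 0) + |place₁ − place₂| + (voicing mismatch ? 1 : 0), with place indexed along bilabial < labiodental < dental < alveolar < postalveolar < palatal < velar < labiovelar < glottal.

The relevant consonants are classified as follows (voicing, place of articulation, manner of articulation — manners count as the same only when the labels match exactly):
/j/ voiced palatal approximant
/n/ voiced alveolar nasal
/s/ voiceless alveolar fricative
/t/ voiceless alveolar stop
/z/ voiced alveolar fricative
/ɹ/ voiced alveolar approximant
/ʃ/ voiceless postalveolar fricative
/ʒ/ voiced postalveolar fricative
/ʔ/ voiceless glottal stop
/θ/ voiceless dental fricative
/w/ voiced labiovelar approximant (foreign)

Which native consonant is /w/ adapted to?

/j/ is closest: same manner (approximant), place distance 2 (labiovelar→palatal), same voicing; total 2. Next closest is /ɹ/ at distance 4.

j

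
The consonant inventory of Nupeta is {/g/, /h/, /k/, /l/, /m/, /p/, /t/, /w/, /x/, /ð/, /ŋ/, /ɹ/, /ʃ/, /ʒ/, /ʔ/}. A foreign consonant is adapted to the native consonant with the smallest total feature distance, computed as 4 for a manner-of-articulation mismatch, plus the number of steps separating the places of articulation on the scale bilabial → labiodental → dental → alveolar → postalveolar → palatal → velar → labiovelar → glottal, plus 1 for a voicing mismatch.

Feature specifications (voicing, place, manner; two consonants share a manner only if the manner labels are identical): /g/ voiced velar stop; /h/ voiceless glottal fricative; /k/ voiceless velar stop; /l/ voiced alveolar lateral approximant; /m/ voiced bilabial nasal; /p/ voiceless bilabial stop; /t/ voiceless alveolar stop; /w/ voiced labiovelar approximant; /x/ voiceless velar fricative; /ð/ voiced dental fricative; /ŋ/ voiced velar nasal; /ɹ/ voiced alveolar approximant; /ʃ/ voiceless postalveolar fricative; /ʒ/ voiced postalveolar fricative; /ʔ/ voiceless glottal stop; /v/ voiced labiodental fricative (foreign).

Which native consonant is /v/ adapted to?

/ð/ is closest: same manner (fricative), place distance 1 (labiodental→dental), same voicing; total 1. Next closest is /ʒ/ at distance 3.

ð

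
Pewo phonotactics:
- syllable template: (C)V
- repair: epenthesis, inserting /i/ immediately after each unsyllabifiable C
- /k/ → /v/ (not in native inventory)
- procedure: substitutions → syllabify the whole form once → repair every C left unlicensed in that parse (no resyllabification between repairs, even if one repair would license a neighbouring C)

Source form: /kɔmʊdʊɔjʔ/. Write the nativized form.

Substitution: /k/ → /v/, giving /vɔmʊdʊɔjʔ/.
Under (C)V, the unsyllabifiable consonants are /j/, /ʔ/ (no codas are permitted; onsets are limited to one consonant).
Inserting the epenthetic vowel yields /j/ → /ji/, /ʔ/ → /ʔi/.

vɔmʊdʊɔjiʔi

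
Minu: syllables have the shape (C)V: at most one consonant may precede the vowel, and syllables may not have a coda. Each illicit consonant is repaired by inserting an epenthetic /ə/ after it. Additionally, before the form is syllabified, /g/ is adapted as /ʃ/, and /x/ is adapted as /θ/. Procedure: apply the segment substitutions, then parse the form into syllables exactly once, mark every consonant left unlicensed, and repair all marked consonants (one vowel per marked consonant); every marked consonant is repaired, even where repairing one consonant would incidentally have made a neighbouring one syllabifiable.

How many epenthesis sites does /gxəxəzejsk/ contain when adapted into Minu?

4

After substitution the input is /ʃθəθəzejsk/.
The unsyllabifiable consonants are /ʃ/, /j/, /s/, /k/; each receives one epenthetic vowel.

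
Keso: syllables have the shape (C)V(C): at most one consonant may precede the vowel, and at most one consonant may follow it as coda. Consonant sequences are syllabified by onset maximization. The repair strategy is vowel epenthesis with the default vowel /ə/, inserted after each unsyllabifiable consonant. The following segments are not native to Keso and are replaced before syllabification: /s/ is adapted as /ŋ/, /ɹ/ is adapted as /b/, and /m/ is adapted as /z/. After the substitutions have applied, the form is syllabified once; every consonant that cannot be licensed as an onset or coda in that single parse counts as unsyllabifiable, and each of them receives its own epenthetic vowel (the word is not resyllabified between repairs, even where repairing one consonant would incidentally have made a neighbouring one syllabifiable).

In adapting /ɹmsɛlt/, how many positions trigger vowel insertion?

3

After substitution the input is /bzŋɛlt/.
The unsyllabifiable consonants are /b/, /z/, /t/; each receives one epenthetic vowel.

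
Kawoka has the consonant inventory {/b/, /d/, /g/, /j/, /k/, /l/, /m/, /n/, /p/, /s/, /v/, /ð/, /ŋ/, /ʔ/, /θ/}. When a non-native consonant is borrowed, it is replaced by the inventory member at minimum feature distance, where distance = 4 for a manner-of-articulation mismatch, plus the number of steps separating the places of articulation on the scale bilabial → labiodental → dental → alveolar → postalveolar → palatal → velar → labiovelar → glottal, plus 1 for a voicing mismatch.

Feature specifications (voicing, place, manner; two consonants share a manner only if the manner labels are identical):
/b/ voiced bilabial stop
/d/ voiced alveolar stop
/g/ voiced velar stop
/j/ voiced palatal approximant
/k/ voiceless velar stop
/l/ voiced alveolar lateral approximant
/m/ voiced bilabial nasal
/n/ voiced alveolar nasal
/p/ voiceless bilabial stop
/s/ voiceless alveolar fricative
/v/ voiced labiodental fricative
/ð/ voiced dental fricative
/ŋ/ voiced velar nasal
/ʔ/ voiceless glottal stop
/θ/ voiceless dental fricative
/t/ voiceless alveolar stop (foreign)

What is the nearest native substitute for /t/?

/d/ is closest: same manner (stop), place distance 0 (alveolar→alveolar), voicing differs (+1); total 1. Next closest is /k/ at distance 3.

d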